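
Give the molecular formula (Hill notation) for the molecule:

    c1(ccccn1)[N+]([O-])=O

C5H4N2O2

Heavy atoms from the SMILES: 5 C, 2 N, 2 O.
Implicit hydrogens by atom environment:
  4 × C (aromatic): 1 H each → 4
  1 × C (aromatic): no H
  1 × N (aromatic): no H
  1 × N (charge +1): no H
  1 × O: no H
  1 × O (charge -1): no H
  Total hydrogens = 4.
Molecular formula: C5H4N2O2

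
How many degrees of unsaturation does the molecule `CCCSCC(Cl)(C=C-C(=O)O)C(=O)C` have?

Molecular formula from the SMILES: C10H15ClO3S.
DoU = (2C + 2 + N − H − X)/2 = (2·10 + 2 + 0 − 15 − 1)/2 = 6/2 = 3.
(Structurally: 0 ring(s) + 3 π bond(s) = 3.)

3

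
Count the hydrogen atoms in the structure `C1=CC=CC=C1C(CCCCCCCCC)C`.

28

Hydrogens are implicit in SMILES; fill each atom to its normal valence:
  8 × C: 2 H each → 16
  5 × C (aromatic): 1 H each → 5
  2 × C: 3 H each → 6
  1 × C: 1 H
  1 × C (aromatic): no H
  Total hydrogens = 28.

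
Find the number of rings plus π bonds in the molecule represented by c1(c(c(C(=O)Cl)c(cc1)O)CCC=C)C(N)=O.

7

Molecular formula from the SMILES: C12H12ClNO3.
DoU = (2C + 2 + N − H − X)/2 = (2·12 + 2 + 1 − 12 − 1)/2 = 14/2 = 7.
(Structurally: 1 ring(s) + 6 π bond(s) = 7.)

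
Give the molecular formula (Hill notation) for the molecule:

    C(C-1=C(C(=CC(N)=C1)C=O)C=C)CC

Heavy atoms from the SMILES: 12 C, 1 N, 1 O.
Implicit hydrogens by atom environment:
  4 × C (aromatic): no H
  3 × C: 2 H each → 6
  2 × C (aromatic): 1 H each → 2
  2 × C: 1 H each → 2
  1 × C: 3 H
  1 × N: 2 H
  1 × O: no H
  Total hydrogens = 15.
Molecular formula: C12H15NO

C12H15NO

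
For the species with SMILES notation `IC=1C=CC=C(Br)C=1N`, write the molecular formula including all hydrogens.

C6H5BrIN

Heavy atoms from the SMILES: 1 Br, 6 C, 1 I, 1 N.
Implicit hydrogens by atom environment:
  3 × C (aromatic): 1 H each → 3
  3 × C (aromatic): no H
  1 × Br: no H
  1 × I: no H
  1 × N: 2 H
  Total hydrogens = 5.
Molecular formula: C6H5BrIN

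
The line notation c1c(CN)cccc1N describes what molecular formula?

C7H10N2

Heavy atoms from the SMILES: 7 C, 2 N.
Implicit hydrogens by atom environment:
  4 × C (aromatic): 1 H each → 4
  2 × C (aromatic): no H
  2 × N: 2 H each → 4
  1 × C: 2 H
  Total hydrogens = 10.
Molecular formula: C7H10N2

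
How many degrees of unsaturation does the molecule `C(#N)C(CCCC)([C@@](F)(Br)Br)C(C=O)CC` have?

3

Molecular formula from the SMILES: C11H16Br2FNO.
DoU = (2C + 2 + N − H − X)/2 = (2·11 + 2 + 1 − 16 − 3)/2 = 6/2 = 3.
(Structurally: 0 ring(s) + 3 π bond(s) = 3.)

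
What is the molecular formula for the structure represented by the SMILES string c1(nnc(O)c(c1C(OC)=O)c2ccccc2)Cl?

C12H9ClN2O3

Heavy atoms from the SMILES: 12 C, 1 Cl, 2 N, 3 O.
Implicit hydrogens by atom environment:
  5 × C (aromatic): 1 H each → 5
  5 × C (aromatic): no H
  2 × N (aromatic): no H
  2 × O: no H
  1 × C: 3 H
  1 × C: no H
  1 × Cl: no H
  1 × O: 1 H
  Total hydrogens = 9.
Molecular formula: C12H9ClN2O3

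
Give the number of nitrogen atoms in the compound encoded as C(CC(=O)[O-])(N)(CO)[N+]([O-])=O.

The symbol for nitrogen appears 2 times in the SMILES.

2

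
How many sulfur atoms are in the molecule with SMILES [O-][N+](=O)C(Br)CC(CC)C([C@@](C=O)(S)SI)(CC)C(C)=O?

The symbol for sulfur appears 2 times in the SMILES.

2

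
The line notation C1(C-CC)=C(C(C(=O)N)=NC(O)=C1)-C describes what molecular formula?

Heavy atoms from the SMILES: 10 C, 2 N, 2 O.
Implicit hydrogens by atom environment:
  4 × C (aromatic): no H
  2 × C: 3 H each → 6
  2 × C: 2 H each → 4
  1 × C (aromatic): 1 H
  1 × C: no H
  1 × N: 2 H
  1 × N (aromatic): no H
  1 × O: 1 H
  1 × O: no H
  Total hydrogens = 14.
Molecular formula: C10H14N2O2

C10H14N2O2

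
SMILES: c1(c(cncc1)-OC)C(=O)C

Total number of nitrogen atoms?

1

The symbol for nitrogen appears 1 time in the SMILES.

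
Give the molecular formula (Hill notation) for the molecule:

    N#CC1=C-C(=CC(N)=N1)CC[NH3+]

C8H11N4+

Heavy atoms from the SMILES: 8 C, 4 N.
Implicit hydrogens by atom environment:
  3 × C (aromatic): no H
  2 × C: 2 H each → 4
  2 × C (aromatic): 1 H each → 2
  1 × C: no H
  1 × N (charge +1): 3 H
  1 × N: 2 H
  1 × N (aromatic): no H
  1 × N: no H
  Total hydrogens = 11.
Net charge +1.
Molecular formula: C8H11N4+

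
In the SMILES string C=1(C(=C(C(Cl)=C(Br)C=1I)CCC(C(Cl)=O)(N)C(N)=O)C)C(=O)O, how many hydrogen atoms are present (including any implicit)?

12

Hydrogens are implicit in SMILES; fill each atom to its normal valence:
  6 × C (aromatic): no H
  4 × C: no H
  3 × O: no H
  2 × C: 2 H each → 4
  2 × Cl: no H
  2 × N: 2 H each → 4
  1 × Br: no H
  1 × C: 3 H
  1 × I: no H
  1 × O: 1 H
  Total hydrogens = 12.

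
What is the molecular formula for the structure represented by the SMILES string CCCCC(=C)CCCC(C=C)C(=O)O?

C13H22O2

Heavy atoms from the SMILES: 13 C, 2 O.
Implicit hydrogens by atom environment:
  8 × C: 2 H each → 16
  2 × C: 1 H each → 2
  2 × C: no H
  1 × C: 3 H
  1 × O: 1 H
  1 × O: no H
  Total hydrogens = 22.
Molecular formula: C13H22O2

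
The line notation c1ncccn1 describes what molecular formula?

C4H4N2

Heavy atoms from the SMILES: 4 C, 2 N.
Implicit hydrogens by atom environment:
  4 × C (aromatic): 1 H each → 4
  2 × N (aromatic): no H
  Total hydrogens = 4.
Molecular formula: C4H4N2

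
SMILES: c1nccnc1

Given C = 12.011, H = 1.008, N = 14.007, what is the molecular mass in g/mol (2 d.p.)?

80.09

Molecular formula: C4H4N2.
M = 4×12.011 + 4×1.008 + 2×14.007 = 80.09 g/mol.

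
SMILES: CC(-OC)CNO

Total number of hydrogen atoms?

Hydrogens are implicit in SMILES; fill each atom to its normal valence:
  2 × C: 3 H each → 6
  1 × C: 2 H
  1 × C: 1 H
  1 × N: 1 H
  1 × O: 1 H
  1 × O: no H
  Total hydrogens = 11.

11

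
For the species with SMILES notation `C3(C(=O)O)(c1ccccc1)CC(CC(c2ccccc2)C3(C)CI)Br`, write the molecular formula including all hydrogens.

C21H22BrIO2

Heavy atoms from the SMILES: 1 Br, 21 C, 1 I, 2 O.
Implicit hydrogens by atom environment:
  10 × C (aromatic): 1 H each → 10
  3 × C: 2 H each → 6
  3 × C: no H
  2 × C: 1 H each → 2
  2 × C (aromatic): no H
  1 × Br: no H
  1 × C: 3 H
  1 × I: no H
  1 × O: 1 H
  1 × O: no H
  Total hydrogens = 22.
Molecular formula: C21H22BrIO2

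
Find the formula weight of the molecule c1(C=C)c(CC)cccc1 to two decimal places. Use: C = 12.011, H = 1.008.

132.21

Molecular formula: C10H12.
M = 10×12.011 + 12×1.008 = 132.21 g/mol.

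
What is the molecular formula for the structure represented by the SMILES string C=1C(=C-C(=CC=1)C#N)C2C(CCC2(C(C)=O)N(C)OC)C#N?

C17H19N3O2

Heavy atoms from the SMILES: 17 C, 3 N, 2 O.
Implicit hydrogens by atom environment:
  4 × C (aromatic): 1 H each → 4
  4 × C: no H
  3 × C: 3 H each → 9
  3 × N: no H
  2 × C: 2 H each → 4
  2 × C: 1 H each → 2
  2 × C (aromatic): no H
  2 × O: no H
  Total hydrogens = 19.
Molecular formula: C17H19N3O2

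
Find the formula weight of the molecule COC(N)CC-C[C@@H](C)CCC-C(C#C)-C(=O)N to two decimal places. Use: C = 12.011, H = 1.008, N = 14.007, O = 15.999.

Molecular formula: C14H26N2O2.
M = 14×12.011 + 26×1.008 + 2×14.007 + 2×15.999 = 254.37 g/mol.

254.37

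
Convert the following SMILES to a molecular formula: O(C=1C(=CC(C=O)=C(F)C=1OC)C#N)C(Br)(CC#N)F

C12H7BrF2N2O3

Heavy atoms from the SMILES: 1 Br, 12 C, 2 F, 2 N, 3 O.
Implicit hydrogens by atom environment:
  5 × C (aromatic): no H
  3 × C: no H
  3 × O: no H
  2 × F: no H
  2 × N: no H
  1 × Br: no H
  1 × C: 3 H
  1 × C: 2 H
  1 × C (aromatic): 1 H
  1 × C: 1 H
  Total hydrogens = 7.
Molecular formula: C12H7BrF2N2O3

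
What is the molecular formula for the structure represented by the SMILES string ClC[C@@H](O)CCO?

C4H9ClO2

Heavy atoms from the SMILES: 4 C, 1 Cl, 2 O.
Implicit hydrogens by atom environment:
  3 × C: 2 H each → 6
  2 × O: 1 H each → 2
  1 × C: 1 H
  1 × Cl: no H
  Total hydrogens = 9.
Molecular formula: C4H9ClO2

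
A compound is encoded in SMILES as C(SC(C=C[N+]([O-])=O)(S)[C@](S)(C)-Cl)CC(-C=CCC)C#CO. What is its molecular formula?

Heavy atoms from the SMILES: 14 C, 1 Cl, 1 N, 3 O, 3 S.
Implicit hydrogens by atom environment:
  5 × C: 1 H each → 5
  4 × C: no H
  3 × C: 2 H each → 6
  2 × C: 3 H each → 6
  2 × S: 1 H each → 2
  1 × Cl: no H
  1 × N (charge +1): no H
  1 × O: 1 H
  1 × O: no H
  1 × O (charge -1): no H
  1 × S: no H
  Total hydrogens = 20.
Molecular formula: C14H20ClNO3S3

C14H20ClNO3S3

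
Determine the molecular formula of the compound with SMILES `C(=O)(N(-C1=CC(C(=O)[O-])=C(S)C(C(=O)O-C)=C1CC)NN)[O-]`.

Heavy atoms from the SMILES: 12 C, 3 N, 6 O, 1 S.
Implicit hydrogens by atom environment:
  5 × C (aromatic): no H
  4 × O: no H
  3 × C: no H
  2 × C: 3 H each → 6
  2 × O (charge -1): no H
  1 × C: 2 H
  1 × C (aromatic): 1 H
  1 × N: 2 H
  1 × N: 1 H
  1 × N: no H
  1 × S: 1 H
  Total hydrogens = 13.
Net charge -2.
Molecular formula: [C12H13N3O6S]2-

[C12H13N3O6S]2-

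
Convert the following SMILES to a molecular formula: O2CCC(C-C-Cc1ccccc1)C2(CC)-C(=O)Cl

C16H21ClO2

Heavy atoms from the SMILES: 16 C, 1 Cl, 2 O.
Implicit hydrogens by atom environment:
  6 × C: 2 H each → 12
  5 × C (aromatic): 1 H each → 5
  2 × C: no H
  2 × O: no H
  1 × C: 3 H
  1 × C: 1 H
  1 × C (aromatic): no H
  1 × Cl: no H
  Total hydrogens = 21.
Molecular formula: C16H21ClO2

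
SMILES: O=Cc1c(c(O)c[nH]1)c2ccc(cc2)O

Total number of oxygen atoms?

The symbol for oxygen appears 3 times in the SMILES.

3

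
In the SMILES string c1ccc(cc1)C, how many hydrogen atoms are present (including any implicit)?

Hydrogens are implicit in SMILES; fill each atom to its normal valence:
  5 × C (aromatic): 1 H each → 5
  1 × C: 3 H
  1 × C (aromatic): no H
  Total hydrogens = 8.

8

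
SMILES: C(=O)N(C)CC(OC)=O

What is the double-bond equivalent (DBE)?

2

Molecular formula from the SMILES: C5H9NO3.
DoU = (2C + 2 + N − H − X)/2 = (2·5 + 2 + 1 − 9 − 0)/2 = 4/2 = 2.
(Structurally: 0 ring(s) + 2 π bond(s) = 2.)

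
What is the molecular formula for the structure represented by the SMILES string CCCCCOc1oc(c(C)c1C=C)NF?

Heavy atoms from the SMILES: 12 C, 1 F, 1 N, 2 O.
Implicit hydrogens by atom environment:
  5 × C: 2 H each → 10
  4 × C (aromatic): no H
  2 × C: 3 H each → 6
  1 × C: 1 H
  1 × F: no H
  1 × N: 1 H
  1 × O (aromatic): no H
  1 × O: no H
  Total hydrogens = 18.
Molecular formula: C12H18FNO2

C12H18FNO2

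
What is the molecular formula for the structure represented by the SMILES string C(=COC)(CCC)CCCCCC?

C12H24O

Heavy atoms from the SMILES: 12 C, 1 O.
Implicit hydrogens by atom environment:
  7 × C: 2 H each → 14
  3 × C: 3 H each → 9
  1 × C: 1 H
  1 × C: no H
  1 × O: no H
  Total hydrogens = 24.
Molecular formula: C12H24O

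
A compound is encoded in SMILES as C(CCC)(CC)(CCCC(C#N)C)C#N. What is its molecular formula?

Heavy atoms from the SMILES: 13 C, 2 N.
Implicit hydrogens by atom environment:
  6 × C: 2 H each → 12
  3 × C: 3 H each → 9
  3 × C: no H
  2 × N: no H
  1 × C: 1 H
  Total hydrogens = 22.
Molecular formula: C13H22N2

C13H22N2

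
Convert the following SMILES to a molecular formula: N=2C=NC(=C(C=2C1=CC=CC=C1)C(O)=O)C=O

Heavy atoms from the SMILES: 12 C, 2 N, 3 O.
Implicit hydrogens by atom environment:
  6 × C (aromatic): 1 H each → 6
  4 × C (aromatic): no H
  2 × N (aromatic): no H
  2 × O: no H
  1 × C: 1 H
  1 × C: no H
  1 × O: 1 H
  Total hydrogens = 8.
Molecular formula: C12H8N2O3

C12H8N2O3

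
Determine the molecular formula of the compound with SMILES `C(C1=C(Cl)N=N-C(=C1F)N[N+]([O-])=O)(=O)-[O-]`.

Heavy atoms from the SMILES: 5 C, 1 Cl, 1 F, 4 N, 4 O.
Implicit hydrogens by atom environment:
  4 × C (aromatic): no H
  2 × N (aromatic): no H
  2 × O: no H
  2 × O (charge -1): no H
  1 × C: no H
  1 × Cl: no H
  1 × F: no H
  1 × N: 1 H
  1 × N (charge +1): no H
  Total hydrogens = 1.
Net charge -1.
Molecular formula: C5HClFN4O4-

C5HClFN4O4-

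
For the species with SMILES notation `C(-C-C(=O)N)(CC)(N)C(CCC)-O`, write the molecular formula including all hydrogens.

C9H20N2O2

Heavy atoms from the SMILES: 9 C, 2 N, 2 O.
Implicit hydrogens by atom environment:
  4 × C: 2 H each → 8
  2 × C: 3 H each → 6
  2 × C: no H
  2 × N: 2 H each → 4
  1 × C: 1 H
  1 × O: 1 H
  1 × O: no H
  Total hydrogens = 20.
Molecular formula: C9H20N2O2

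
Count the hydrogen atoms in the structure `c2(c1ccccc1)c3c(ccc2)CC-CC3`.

16

Hydrogens are implicit in SMILES; fill each atom to its normal valence:
  8 × C (aromatic): 1 H each → 8
  4 × C: 2 H each → 8
  4 × C (aromatic): no H
  Total hydrogens = 16.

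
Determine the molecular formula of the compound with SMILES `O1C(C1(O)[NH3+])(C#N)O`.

C3H5N2O3+

Heavy atoms from the SMILES: 3 C, 2 N, 3 O.
Implicit hydrogens by atom environment:
  3 × C: no H
  2 × O: 1 H each → 2
  1 × N (charge +1): 3 H
  1 × N: no H
  1 × O: no H
  Total hydrogens = 5.
Net charge +1.
Molecular formula: C3H5N2O3+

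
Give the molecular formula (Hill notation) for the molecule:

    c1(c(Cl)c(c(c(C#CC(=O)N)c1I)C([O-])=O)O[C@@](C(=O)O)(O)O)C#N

Heavy atoms from the SMILES: 13 C, 1 Cl, 1 I, 2 N, 8 O.
Implicit hydrogens by atom environment:
  7 × C: no H
  6 × C (aromatic): no H
  4 × O: no H
  3 × O: 1 H each → 3
  1 × Cl: no H
  1 × I: no H
  1 × N: 2 H
  1 × N: no H
  1 × O (charge -1): no H
  Total hydrogens = 5.
Net charge -1.
Molecular formula: C13H5ClIN2O8-

C13H5ClIN2O8-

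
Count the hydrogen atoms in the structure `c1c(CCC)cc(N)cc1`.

Hydrogens are implicit in SMILES; fill each atom to its normal valence:
  4 × C (aromatic): 1 H each → 4
  2 × C: 2 H each → 4
  2 × C (aromatic): no H
  1 × C: 3 H
  1 × N: 2 H
  Total hydrogens = 13.

13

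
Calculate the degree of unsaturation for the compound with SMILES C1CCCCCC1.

1

Molecular formula from the SMILES: C7H14.
DoU = (2C + 2 + N − H − X)/2 = (2·7 + 2 + 0 − 14 − 0)/2 = 2/2 = 1.
(Structurally: 1 ring(s) + 0 π bond(s) = 1.)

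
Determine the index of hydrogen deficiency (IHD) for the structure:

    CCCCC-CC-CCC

0

Molecular formula from the SMILES: C10H22.
DoU = (2C + 2 + N − H − X)/2 = (2·10 + 2 + 0 − 22 − 0)/2 = 0/2 = 0.
(Structurally: 0 ring(s) + 0 π bond(s) = 0.)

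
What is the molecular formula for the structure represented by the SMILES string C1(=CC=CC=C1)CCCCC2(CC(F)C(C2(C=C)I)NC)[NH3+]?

C18H27FIN2+

Heavy atoms from the SMILES: 18 C, 1 F, 1 I, 2 N.
Implicit hydrogens by atom environment:
  6 × C: 2 H each → 12
  5 × C (aromatic): 1 H each → 5
  3 × C: 1 H each → 3
  2 × C: no H
  1 × C: 3 H
  1 × C (aromatic): no H
  1 × F: no H
  1 × I: no H
  1 × N (charge +1): 3 H
  1 × N: 1 H
  Total hydrogens = 27.
Net charge +1.
Molecular formula: C18H27FIN2+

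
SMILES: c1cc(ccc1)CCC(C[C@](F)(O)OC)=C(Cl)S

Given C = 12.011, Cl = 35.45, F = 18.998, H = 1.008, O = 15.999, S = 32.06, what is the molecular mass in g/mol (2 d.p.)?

Molecular formula: C13H16ClFO2S.
M = 13×12.011 + 1×35.45 + 1×18.998 + 16×1.008 + 2×15.999 + 1×32.06 = 290.78 g/mol.

290.78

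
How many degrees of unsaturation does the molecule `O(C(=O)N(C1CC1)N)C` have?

Molecular formula from the SMILES: C5H10N2O2.
DoU = (2C + 2 + N − H − X)/2 = (2·5 + 2 + 2 − 10 − 0)/2 = 4/2 = 2.
(Structurally: 1 ring(s) + 1 π bond(s) = 2.)

2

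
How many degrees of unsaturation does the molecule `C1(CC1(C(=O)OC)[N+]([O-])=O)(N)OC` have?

3

Molecular formula from the SMILES: C6H10N2O5.
DoU = (2C + 2 + N − H − X)/2 = (2·6 + 2 + 2 − 10 − 0)/2 = 6/2 = 3.
(Structurally: 1 ring(s) + 2 π bond(s) = 3.)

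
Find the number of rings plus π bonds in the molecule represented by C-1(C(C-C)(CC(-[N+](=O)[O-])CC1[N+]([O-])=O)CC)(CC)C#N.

Molecular formula from the SMILES: C13H21N3O4.
DoU = (2C + 2 + N − H − X)/2 = (2·13 + 2 + 3 − 21 − 0)/2 = 10/2 = 5.
(Structurally: 1 ring(s) + 4 π bond(s) = 5.)

5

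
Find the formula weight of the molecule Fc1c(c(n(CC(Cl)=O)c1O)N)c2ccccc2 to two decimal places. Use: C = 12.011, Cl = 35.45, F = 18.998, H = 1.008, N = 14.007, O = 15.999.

268.67

Molecular formula: C12H10ClFN2O2.
M = 12×12.011 + 1×35.45 + 1×18.998 + 10×1.008 + 2×14.007 + 2×15.999 = 268.67 g/mol.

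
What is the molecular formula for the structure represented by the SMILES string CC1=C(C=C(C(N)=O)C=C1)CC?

Heavy atoms from the SMILES: 10 C, 1 N, 1 O.
Implicit hydrogens by atom environment:
  3 × C (aromatic): 1 H each → 3
  3 × C (aromatic): no H
  2 × C: 3 H each → 6
  1 × C: 2 H
  1 × C: no H
  1 × N: 2 H
  1 × O: no H
  Total hydrogens = 13.
Molecular formula: C10H13NO

C10H13NO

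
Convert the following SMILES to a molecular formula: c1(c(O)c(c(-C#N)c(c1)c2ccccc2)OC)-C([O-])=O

C15H10NO4-

Heavy atoms from the SMILES: 15 C, 1 N, 4 O.
Implicit hydrogens by atom environment:
  6 × C (aromatic): 1 H each → 6
  6 × C (aromatic): no H
  2 × C: no H
  2 × O: no H
  1 × C: 3 H
  1 × N: no H
  1 × O: 1 H
  1 × O (charge -1): no H
  Total hydrogens = 10.
Net charge -1.
Molecular formula: C15H10NO4-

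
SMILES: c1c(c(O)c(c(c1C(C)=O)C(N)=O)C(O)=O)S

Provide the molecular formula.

C10H9NO5S

Heavy atoms from the SMILES: 10 C, 1 N, 5 O, 1 S.
Implicit hydrogens by atom environment:
  5 × C (aromatic): no H
  3 × C: no H
  3 × O: no H
  2 × O: 1 H each → 2
  1 × C: 3 H
  1 × C (aromatic): 1 H
  1 × N: 2 H
  1 × S: 1 H
  Total hydrogens = 9.
Molecular formula: C10H9NO5S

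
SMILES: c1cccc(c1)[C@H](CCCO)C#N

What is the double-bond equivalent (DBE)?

6

Molecular formula from the SMILES: C11H13NO.
DoU = (2C + 2 + N − H − X)/2 = (2·11 + 2 + 1 − 13 − 0)/2 = 12/2 = 6.
(Structurally: 1 ring(s) + 5 π bond(s) = 6.)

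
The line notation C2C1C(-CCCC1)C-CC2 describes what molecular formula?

Heavy atoms from the SMILES: 10 C.
Implicit hydrogens by atom environment:
  8 × C: 2 H each → 16
  2 × C: 1 H each → 2
  Total hydrogens = 18.
Molecular formula: C10H18

C10H18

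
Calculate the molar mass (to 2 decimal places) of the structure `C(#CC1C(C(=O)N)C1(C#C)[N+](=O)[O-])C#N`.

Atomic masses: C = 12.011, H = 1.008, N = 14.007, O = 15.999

203.16

Molecular formula: C9H5N3O3.
M = 9×12.011 + 5×1.008 + 3×14.007 + 3×15.999 = 203.16 g/mol.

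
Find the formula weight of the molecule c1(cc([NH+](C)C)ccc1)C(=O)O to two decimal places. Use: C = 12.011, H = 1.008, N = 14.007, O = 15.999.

166.20

Molecular formula: C9H12NO2+.
M = 9×12.011 + 12×1.008 + 1×14.007 + 2×15.999 = 166.20 g/mol.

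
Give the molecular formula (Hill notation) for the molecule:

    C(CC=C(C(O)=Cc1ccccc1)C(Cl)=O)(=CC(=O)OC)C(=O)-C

Heavy atoms from the SMILES: 18 C, 1 Cl, 5 O.
Implicit hydrogens by atom environment:
  6 × C: no H
  5 × C (aromatic): 1 H each → 5
  4 × O: no H
  3 × C: 1 H each → 3
  2 × C: 3 H each → 6
  1 × C: 2 H
  1 × C (aromatic): no H
  1 × Cl: no H
  1 × O: 1 H
  Total hydrogens = 17.
Molecular formula: C18H17ClO5

C18H17ClO5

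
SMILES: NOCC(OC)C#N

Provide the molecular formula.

Heavy atoms from the SMILES: 4 C, 2 N, 2 O.
Implicit hydrogens by atom environment:
  2 × O: no H
  1 × C: 3 H
  1 × C: 2 H
  1 × C: 1 H
  1 × C: no H
  1 × N: 2 H
  1 × N: no H
  Total hydrogens = 8.
Molecular formula: C4H8N2O2

C4H8N2O2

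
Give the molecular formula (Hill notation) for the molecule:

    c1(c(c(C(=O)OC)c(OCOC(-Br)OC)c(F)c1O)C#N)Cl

Heavy atoms from the SMILES: 1 Br, 12 C, 1 Cl, 1 F, 1 N, 6 O.
Implicit hydrogens by atom environment:
  6 × C (aromatic): no H
  5 × O: no H
  2 × C: 3 H each → 6
  2 × C: no H
  1 × Br: no H
  1 × C: 2 H
  1 × C: 1 H
  1 × Cl: no H
  1 × F: no H
  1 × N: no H
  1 × O: 1 H
  Total hydrogens = 10.
Molecular formula: C12H10BrClFNO6

C12H10BrClFNO6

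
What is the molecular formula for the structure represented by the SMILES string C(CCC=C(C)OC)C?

Heavy atoms from the SMILES: 8 C, 1 O.
Implicit hydrogens by atom environment:
  3 × C: 3 H each → 9
  3 × C: 2 H each → 6
  1 × C: 1 H
  1 × C: no H
  1 × O: no H
  Total hydrogens = 16.
Molecular formula: C8H16O

C8H16O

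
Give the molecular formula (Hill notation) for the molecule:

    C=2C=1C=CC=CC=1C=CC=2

Heavy atoms from the SMILES: 10 C.
Implicit hydrogens by atom environment:
  8 × C (aromatic): 1 H each → 8
  2 × C (aromatic): no H
  Total hydrogens = 8.
Molecular formula: C10H8

C10H8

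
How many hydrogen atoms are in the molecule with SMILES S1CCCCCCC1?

14

Hydrogens are implicit in SMILES; fill each atom to its normal valence:
  7 × C: 2 H each → 14
  1 × S: no H
  Total hydrogens = 14.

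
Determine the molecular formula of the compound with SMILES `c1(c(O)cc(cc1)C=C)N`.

Heavy atoms from the SMILES: 8 C, 1 N, 1 O.
Implicit hydrogens by atom environment:
  3 × C (aromatic): 1 H each → 3
  3 × C (aromatic): no H
  1 × C: 2 H
  1 × C: 1 H
  1 × N: 2 H
  1 × O: 1 H
  Total hydrogens = 9.
Molecular formula: C8H9NO

C8H9NO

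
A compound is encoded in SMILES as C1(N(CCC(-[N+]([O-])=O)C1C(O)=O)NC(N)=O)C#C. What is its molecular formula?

Heavy atoms from the SMILES: 9 C, 4 N, 5 O.
Implicit hydrogens by atom environment:
  4 × C: 1 H each → 4
  3 × C: no H
  3 × O: no H
  2 × C: 2 H each → 4
  1 × N: 2 H
  1 × N: 1 H
  1 × N: no H
  1 × N (charge +1): no H
  1 × O: 1 H
  1 × O (charge -1): no H
  Total hydrogens = 12.
Molecular formula: C9H12N4O5

C9H12N4O5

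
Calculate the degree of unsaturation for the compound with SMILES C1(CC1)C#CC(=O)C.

4

Molecular formula from the SMILES: C7H8O.
DoU = (2C + 2 + N − H − X)/2 = (2·7 + 2 + 0 − 8 − 0)/2 = 8/2 = 4.
(Structurally: 1 ring(s) + 3 π bond(s) = 4.)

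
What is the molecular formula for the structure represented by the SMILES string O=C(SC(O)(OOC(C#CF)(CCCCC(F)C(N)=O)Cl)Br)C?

C12H15BrClF2NO5S

Heavy atoms from the SMILES: 1 Br, 12 C, 1 Cl, 2 F, 1 N, 5 O, 1 S.
Implicit hydrogens by atom environment:
  6 × C: no H
  4 × C: 2 H each → 8
  4 × O: no H
  2 × F: no H
  1 × Br: no H
  1 × C: 3 H
  1 × C: 1 H
  1 × Cl: no H
  1 × N: 2 H
  1 × O: 1 H
  1 × S: no H
  Total hydrogens = 15.
Molecular formula: C12H15BrClF2NO5S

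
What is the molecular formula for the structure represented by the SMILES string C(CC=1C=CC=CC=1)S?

C8H10S

Heavy atoms from the SMILES: 8 C, 1 S.
Implicit hydrogens by atom environment:
  5 × C (aromatic): 1 H each → 5
  2 × C: 2 H each → 4
  1 × C (aromatic): no H
  1 × S: 1 H
  Total hydrogens = 10.
Molecular formula: C8H10S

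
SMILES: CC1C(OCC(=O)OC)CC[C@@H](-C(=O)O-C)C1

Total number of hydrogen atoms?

20

Hydrogens are implicit in SMILES; fill each atom to its normal valence:
  5 × O: no H
  4 × C: 2 H each → 8
  3 × C: 3 H each → 9
  3 × C: 1 H each → 3
  2 × C: no H
  Total hydrogens = 20.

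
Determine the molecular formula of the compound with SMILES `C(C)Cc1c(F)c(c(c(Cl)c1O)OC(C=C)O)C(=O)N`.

Heavy atoms from the SMILES: 13 C, 1 Cl, 1 F, 1 N, 4 O.
Implicit hydrogens by atom environment:
  6 × C (aromatic): no H
  3 × C: 2 H each → 6
  2 × C: 1 H each → 2
  2 × O: 1 H each → 2
  2 × O: no H
  1 × C: 3 H
  1 × C: no H
  1 × Cl: no H
  1 × F: no H
  1 × N: 2 H
  Total hydrogens = 15.
Molecular formula: C13H15ClFNO4

C13H15ClFNO4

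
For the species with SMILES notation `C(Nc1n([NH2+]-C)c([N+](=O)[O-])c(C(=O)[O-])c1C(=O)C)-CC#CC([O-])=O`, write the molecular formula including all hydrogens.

C13H13N4O7-

Heavy atoms from the SMILES: 13 C, 4 N, 7 O.
Implicit hydrogens by atom environment:
  5 × C: no H
  4 × C (aromatic): no H
  4 × O: no H
  3 × O (charge -1): no H
  2 × C: 3 H each → 6
  2 × C: 2 H each → 4
  1 × N (charge +1): 2 H
  1 × N: 1 H
  1 × N (aromatic): no H
  1 × N (charge +1): no H
  Total hydrogens = 13.
Net charge -1.
Molecular formula: C13H13N4O7-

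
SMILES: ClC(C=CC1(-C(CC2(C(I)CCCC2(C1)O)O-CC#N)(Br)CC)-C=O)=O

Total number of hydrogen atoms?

Hydrogens are implicit in SMILES; fill each atom to its normal valence:
  7 × C: 2 H each → 14
  6 × C: no H
  4 × C: 1 H each → 4
  3 × O: no H
  1 × Br: no H
  1 × C: 3 H
  1 × Cl: no H
  1 × I: no H
  1 × N: no H
  1 × O: 1 H
  Total hydrogens = 22.

22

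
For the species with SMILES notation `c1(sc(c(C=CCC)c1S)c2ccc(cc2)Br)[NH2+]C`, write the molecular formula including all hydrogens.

C15H17BrNS2+

Heavy atoms from the SMILES: 1 Br, 15 C, 1 N, 2 S.
Implicit hydrogens by atom environment:
  6 × C (aromatic): no H
  4 × C (aromatic): 1 H each → 4
  2 × C: 3 H each → 6
  2 × C: 1 H each → 2
  1 × Br: no H
  1 × C: 2 H
  1 × N (charge +1): 2 H
  1 × S: 1 H
  1 × S (aromatic): no H
  Total hydrogens = 17.
Net charge +1.
Molecular formula: C15H17BrNS2+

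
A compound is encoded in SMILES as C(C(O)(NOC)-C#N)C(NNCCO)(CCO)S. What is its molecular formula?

C9H20N4O4S

Heavy atoms from the SMILES: 9 C, 4 N, 4 O, 1 S.
Implicit hydrogens by atom environment:
  5 × C: 2 H each → 10
  3 × C: no H
  3 × N: 1 H each → 3
  3 × O: 1 H each → 3
  1 × C: 3 H
  1 × N: no H
  1 × O: no H
  1 × S: 1 H
  Total hydrogens = 20.
Molecular formula: C9H20N4O4S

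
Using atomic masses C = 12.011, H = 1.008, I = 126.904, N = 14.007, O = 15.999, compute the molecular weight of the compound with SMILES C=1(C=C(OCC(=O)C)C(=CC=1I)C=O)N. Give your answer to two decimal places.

319.10

Molecular formula: C10H10INO3.
M = 10×12.011 + 10×1.008 + 1×126.904 + 1×14.007 + 3×15.999 = 319.10 g/mol.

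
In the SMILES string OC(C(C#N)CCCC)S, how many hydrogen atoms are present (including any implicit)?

13

Hydrogens are implicit in SMILES; fill each atom to its normal valence:
  3 × C: 2 H each → 6
  2 × C: 1 H each → 2
  1 × C: 3 H
  1 × C: no H
  1 × N: no H
  1 × O: 1 H
  1 × S: 1 H
  Total hydrogens = 13.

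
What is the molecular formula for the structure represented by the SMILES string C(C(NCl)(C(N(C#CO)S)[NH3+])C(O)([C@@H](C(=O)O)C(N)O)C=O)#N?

C10H15ClN5O6S+

Heavy atoms from the SMILES: 10 C, 1 Cl, 5 N, 6 O, 1 S.
Implicit hydrogens by atom environment:
  6 × C: no H
  4 × C: 1 H each → 4
  4 × O: 1 H each → 4
  2 × N: no H
  2 × O: no H
  1 × Cl: no H
  1 × N (charge +1): 3 H
  1 × N: 2 H
  1 × N: 1 H
  1 × S: 1 H
  Total hydrogens = 15.
Net charge +1.
Molecular formula: C10H15ClN5O6S+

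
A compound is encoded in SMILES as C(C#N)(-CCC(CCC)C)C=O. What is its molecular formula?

C10H17NO

Heavy atoms from the SMILES: 10 C, 1 N, 1 O.
Implicit hydrogens by atom environment:
  4 × C: 2 H each → 8
  3 × C: 1 H each → 3
  2 × C: 3 H each → 6
  1 × C: no H
  1 × N: no H
  1 × O: no H
  Total hydrogens = 17.
Molecular formula: C10H17NO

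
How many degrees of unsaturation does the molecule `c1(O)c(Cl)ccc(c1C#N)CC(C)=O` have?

7

Molecular formula from the SMILES: C10H8ClNO2.
DoU = (2C + 2 + N − H − X)/2 = (2·10 + 2 + 1 − 8 − 1)/2 = 14/2 = 7.
(Structurally: 1 ring(s) + 6 π bond(s) = 7.)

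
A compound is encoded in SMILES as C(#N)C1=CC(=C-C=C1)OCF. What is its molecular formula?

C8H6FNO

Heavy atoms from the SMILES: 8 C, 1 F, 1 N, 1 O.
Implicit hydrogens by atom environment:
  4 × C (aromatic): 1 H each → 4
  2 × C (aromatic): no H
  1 × C: 2 H
  1 × C: no H
  1 × F: no H
  1 × N: no H
  1 × O: no H
  Total hydrogens = 6.
Molecular formula: C8H6FNO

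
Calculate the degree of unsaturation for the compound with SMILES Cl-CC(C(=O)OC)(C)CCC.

1

Molecular formula from the SMILES: C8H15ClO2.
DoU = (2C + 2 + N − H − X)/2 = (2·8 + 2 + 0 − 15 − 1)/2 = 2/2 = 1.
(Structurally: 0 ring(s) + 1 π bond(s) = 1.)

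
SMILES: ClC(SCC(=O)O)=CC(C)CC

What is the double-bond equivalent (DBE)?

2

Molecular formula from the SMILES: C8H13ClO2S.
DoU = (2C + 2 + N − H − X)/2 = (2·8 + 2 + 0 − 13 − 1)/2 = 4/2 = 2.
(Structurally: 0 ring(s) + 2 π bond(s) = 2.)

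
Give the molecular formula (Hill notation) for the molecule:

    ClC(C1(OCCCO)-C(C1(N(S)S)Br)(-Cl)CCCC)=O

Heavy atoms from the SMILES: 1 Br, 11 C, 2 Cl, 1 N, 3 O, 2 S.
Implicit hydrogens by atom environment:
  6 × C: 2 H each → 12
  4 × C: no H
  2 × Cl: no H
  2 × O: no H
  2 × S: 1 H each → 2
  1 × Br: no H
  1 × C: 3 H
  1 × N: no H
  1 × O: 1 H
  Total hydrogens = 18.
Molecular formula: C11H18BrCl2NO3S2

C11H18BrCl2NO3S2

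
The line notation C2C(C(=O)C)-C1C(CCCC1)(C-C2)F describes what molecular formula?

C12H19FO

Heavy atoms from the SMILES: 12 C, 1 F, 1 O.
Implicit hydrogens by atom environment:
  7 × C: 2 H each → 14
  2 × C: 1 H each → 2
  2 × C: no H
  1 × C: 3 H
  1 × F: no H
  1 × O: no H
  Total hydrogens = 19.
Molecular formula: C12H19FO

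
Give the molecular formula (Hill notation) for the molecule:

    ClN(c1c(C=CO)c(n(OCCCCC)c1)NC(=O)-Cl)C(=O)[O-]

Heavy atoms from the SMILES: 13 C, 2 Cl, 3 N, 5 O.
Implicit hydrogens by atom environment:
  4 × C: 2 H each → 8
  3 × C (aromatic): no H
  3 × O: no H
  2 × C: 1 H each → 2
  2 × C: no H
  2 × Cl: no H
  1 × C: 3 H
  1 × C (aromatic): 1 H
  1 × N: 1 H
  1 × N (aromatic): no H
  1 × N: no H
  1 × O: 1 H
  1 × O (charge -1): no H
  Total hydrogens = 16.
Net charge -1.
Molecular formula: C13H16Cl2N3O5-

C13H16Cl2N3O5-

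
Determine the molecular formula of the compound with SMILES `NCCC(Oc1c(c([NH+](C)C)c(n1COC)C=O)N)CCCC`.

C16H31N4O3+

Heavy atoms from the SMILES: 16 C, 4 N, 3 O.
Implicit hydrogens by atom environment:
  6 × C: 2 H each → 12
  4 × C: 3 H each → 12
  4 × C (aromatic): no H
  3 × O: no H
  2 × C: 1 H each → 2
  2 × N: 2 H each → 4
  1 × N (charge +1): 1 H
  1 × N (aromatic): no H
  Total hydrogens = 31.
Net charge +1.
Molecular formula: C16H31N4O3+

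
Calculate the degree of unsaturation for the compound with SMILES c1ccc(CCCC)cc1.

Molecular formula from the SMILES: C10H14.
DoU = (2C + 2 + N − H − X)/2 = (2·10 + 2 + 0 − 14 − 0)/2 = 8/2 = 4.
(Structurally: 1 ring(s) + 3 π bond(s) = 4.)

4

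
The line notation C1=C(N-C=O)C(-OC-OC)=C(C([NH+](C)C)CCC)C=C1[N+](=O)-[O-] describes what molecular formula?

C15H24N3O5+

Heavy atoms from the SMILES: 15 C, 3 N, 5 O.
Implicit hydrogens by atom environment:
  4 × C: 3 H each → 12
  4 × C (aromatic): no H
  4 × O: no H
  3 × C: 2 H each → 6
  2 × C (aromatic): 1 H each → 2
  2 × C: 1 H each → 2
  1 × N: 1 H
  1 × N (charge +1): 1 H
  1 × N (charge +1): no H
  1 × O (charge -1): no H
  Total hydrogens = 24.
Net charge +1.
Molecular formula: C15H24N3O5+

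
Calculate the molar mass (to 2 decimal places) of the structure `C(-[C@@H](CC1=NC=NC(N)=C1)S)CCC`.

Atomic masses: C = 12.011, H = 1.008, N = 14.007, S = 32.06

211.33

Molecular formula: C10H17N3S.
M = 10×12.011 + 17×1.008 + 3×14.007 + 1×32.06 = 211.33 g/mol.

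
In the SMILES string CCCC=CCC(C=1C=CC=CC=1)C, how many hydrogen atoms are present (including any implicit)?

20

Hydrogens are implicit in SMILES; fill each atom to its normal valence:
  5 × C (aromatic): 1 H each → 5
  3 × C: 2 H each → 6
  3 × C: 1 H each → 3
  2 × C: 3 H each → 6
  1 × C (aromatic): no H
  Total hydrogens = 20.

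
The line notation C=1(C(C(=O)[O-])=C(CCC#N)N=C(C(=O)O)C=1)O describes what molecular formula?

Heavy atoms from the SMILES: 10 C, 2 N, 5 O.
Implicit hydrogens by atom environment:
  4 × C (aromatic): no H
  3 × C: no H
  2 × C: 2 H each → 4
  2 × O: 1 H each → 2
  2 × O: no H
  1 × C (aromatic): 1 H
  1 × N (aromatic): no H
  1 × N: no H
  1 × O (charge -1): no H
  Total hydrogens = 7.
Net charge -1.
Molecular formula: C10H7N2O5-

C10H7N2O5-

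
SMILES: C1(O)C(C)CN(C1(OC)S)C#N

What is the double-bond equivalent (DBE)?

3

Molecular formula from the SMILES: C7H12N2O2S.
DoU = (2C + 2 + N − H − X)/2 = (2·7 + 2 + 2 − 12 − 0)/2 = 6/2 = 3.
(Structurally: 1 ring(s) + 2 π bond(s) = 3.)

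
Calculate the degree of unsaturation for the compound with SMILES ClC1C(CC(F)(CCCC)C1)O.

Molecular formula from the SMILES: C9H16ClFO.
DoU = (2C + 2 + N − H − X)/2 = (2·9 + 2 + 0 − 16 − 2)/2 = 2/2 = 1.
(Structurally: 1 ring(s) + 0 π bond(s) = 1.)

1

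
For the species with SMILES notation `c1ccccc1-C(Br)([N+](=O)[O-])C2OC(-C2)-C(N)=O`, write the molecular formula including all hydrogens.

C11H11BrN2O4

Heavy atoms from the SMILES: 1 Br, 11 C, 2 N, 4 O.
Implicit hydrogens by atom environment:
  5 × C (aromatic): 1 H each → 5
  3 × O: no H
  2 × C: 1 H each → 2
  2 × C: no H
  1 × Br: no H
  1 × C: 2 H
  1 × C (aromatic): no H
  1 × N: 2 H
  1 × N (charge +1): no H
  1 × O (charge -1): no H
  Total hydrogens = 11.
Molecular formula: C11H11BrN2O4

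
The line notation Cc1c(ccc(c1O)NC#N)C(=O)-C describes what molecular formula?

Heavy atoms from the SMILES: 10 C, 2 N, 2 O.
Implicit hydrogens by atom environment:
  4 × C (aromatic): no H
  2 × C: 3 H each → 6
  2 × C (aromatic): 1 H each → 2
  2 × C: no H
  1 × N: 1 H
  1 × N: no H
  1 × O: 1 H
  1 × O: no H
  Total hydrogens = 10.
Molecular formula: C10H10N2O2

C10H10N2O2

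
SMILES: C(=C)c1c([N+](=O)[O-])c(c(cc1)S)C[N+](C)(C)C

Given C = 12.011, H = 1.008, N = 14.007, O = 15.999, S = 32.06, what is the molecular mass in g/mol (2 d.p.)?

Molecular formula: C12H17N2O2S+.
M = 12×12.011 + 17×1.008 + 2×14.007 + 2×15.999 + 1×32.06 = 253.34 g/mol.

253.34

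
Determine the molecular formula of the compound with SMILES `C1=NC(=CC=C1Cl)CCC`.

Heavy atoms from the SMILES: 8 C, 1 Cl, 1 N.
Implicit hydrogens by atom environment:
  3 × C (aromatic): 1 H each → 3
  2 × C: 2 H each → 4
  2 × C (aromatic): no H
  1 × C: 3 H
  1 × Cl: no H
  1 × N (aromatic): no H
  Total hydrogens = 10.
Molecular formula: C8H10ClN

C8H10ClN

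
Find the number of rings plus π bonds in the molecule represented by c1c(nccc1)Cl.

4

Molecular formula from the SMILES: C5H4ClN.
DoU = (2C + 2 + N − H − X)/2 = (2·5 + 2 + 1 − 4 − 1)/2 = 8/2 = 4.
(Structurally: 1 ring(s) + 3 π bond(s) = 4.)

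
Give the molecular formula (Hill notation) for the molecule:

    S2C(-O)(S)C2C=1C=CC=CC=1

Heavy atoms from the SMILES: 8 C, 1 O, 2 S.
Implicit hydrogens by atom environment:
  5 × C (aromatic): 1 H each → 5
  1 × C: 1 H
  1 × C: no H
  1 × C (aromatic): no H
  1 × O: 1 H
  1 × S: 1 H
  1 × S: no H
  Total hydrogens = 8.
Molecular formula: C8H8OS2

C8H8OS2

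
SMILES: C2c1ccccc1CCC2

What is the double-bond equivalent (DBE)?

5

Molecular formula from the SMILES: C10H12.
DoU = (2C + 2 + N − H − X)/2 = (2·10 + 2 + 0 − 12 − 0)/2 = 10/2 = 5.
(Structurally: 2 ring(s) + 3 π bond(s) = 5.)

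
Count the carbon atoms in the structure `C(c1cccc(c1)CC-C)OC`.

11

The symbol for carbon appears 11 times in the SMILES. Lowercase c denotes aromatic carbon and counts toward C.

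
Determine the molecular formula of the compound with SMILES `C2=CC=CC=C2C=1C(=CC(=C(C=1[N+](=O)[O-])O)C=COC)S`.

Heavy atoms from the SMILES: 15 C, 1 N, 4 O, 1 S.
Implicit hydrogens by atom environment:
  6 × C (aromatic): 1 H each → 6
  6 × C (aromatic): no H
  2 × C: 1 H each → 2
  2 × O: no H
  1 × C: 3 H
  1 × N (charge +1): no H
  1 × O: 1 H
  1 × O (charge -1): no H
  1 × S: 1 H
  Total hydrogens = 13.
Molecular formula: C15H13NO4S

C15H13NO4S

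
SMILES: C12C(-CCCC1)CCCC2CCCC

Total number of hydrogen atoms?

26

Hydrogens are implicit in SMILES; fill each atom to its normal valence:
  10 × C: 2 H each → 20
  3 × C: 1 H each → 3
  1 × C: 3 H
  Total hydrogens = 26.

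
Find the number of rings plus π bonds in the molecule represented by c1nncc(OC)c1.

Molecular formula from the SMILES: C5H6N2O.
DoU = (2C + 2 + N − H − X)/2 = (2·5 + 2 + 2 − 6 − 0)/2 = 8/2 = 4.
(Structurally: 1 ring(s) + 3 π bond(s) = 4.)

4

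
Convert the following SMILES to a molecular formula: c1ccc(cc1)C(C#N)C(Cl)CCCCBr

C13H15BrClN

Heavy atoms from the SMILES: 1 Br, 13 C, 1 Cl, 1 N.
Implicit hydrogens by atom environment:
  5 × C (aromatic): 1 H each → 5
  4 × C: 2 H each → 8
  2 × C: 1 H each → 2
  1 × Br: no H
  1 × C: no H
  1 × C (aromatic): no H
  1 × Cl: no H
  1 × N: no H
  Total hydrogens = 15.
Molecular formula: C13H15BrClN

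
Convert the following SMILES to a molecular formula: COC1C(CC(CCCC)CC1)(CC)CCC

C16H32O

Heavy atoms from the SMILES: 16 C, 1 O.
Implicit hydrogens by atom environment:
  9 × C: 2 H each → 18
  4 × C: 3 H each → 12
  2 × C: 1 H each → 2
  1 × C: no H
  1 × O: no H
  Total hydrogens = 32.
Molecular formula: C16H32O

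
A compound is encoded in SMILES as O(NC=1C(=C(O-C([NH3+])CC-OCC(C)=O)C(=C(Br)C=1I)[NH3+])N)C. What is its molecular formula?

Heavy atoms from the SMILES: 1 Br, 13 C, 1 I, 4 N, 4 O.
Implicit hydrogens by atom environment:
  6 × C (aromatic): no H
  4 × O: no H
  3 × C: 2 H each → 6
  2 × C: 3 H each → 6
  2 × N (charge +1): 3 H each → 6
  1 × Br: no H
  1 × C: 1 H
  1 × C: no H
  1 × I: no H
  1 × N: 2 H
  1 × N: 1 H
  Total hydrogens = 22.
Net charge +2.
Molecular formula: [C13H22BrIN4O4]2+

[C13H22BrIN4O4]2+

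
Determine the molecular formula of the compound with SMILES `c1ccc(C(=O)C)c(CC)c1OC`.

Heavy atoms from the SMILES: 11 C, 2 O.
Implicit hydrogens by atom environment:
  3 × C: 3 H each → 9
  3 × C (aromatic): 1 H each → 3
  3 × C (aromatic): no H
  2 × O: no H
  1 × C: 2 H
  1 × C: no H
  Total hydrogens = 14.
Molecular formula: C11H14O2

C11H14O2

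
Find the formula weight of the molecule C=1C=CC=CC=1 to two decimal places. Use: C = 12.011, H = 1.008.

Molecular formula: C6H6.
M = 6×12.011 + 6×1.008 = 78.11 g/mol.

78.11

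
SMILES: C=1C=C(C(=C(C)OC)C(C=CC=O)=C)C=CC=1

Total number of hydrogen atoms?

Hydrogens are implicit in SMILES; fill each atom to its normal valence:
  5 × C (aromatic): 1 H each → 5
  3 × C: 1 H each → 3
  3 × C: no H
  2 × C: 3 H each → 6
  2 × O: no H
  1 × C: 2 H
  1 × C (aromatic): no H
  Total hydrogens = 16.

16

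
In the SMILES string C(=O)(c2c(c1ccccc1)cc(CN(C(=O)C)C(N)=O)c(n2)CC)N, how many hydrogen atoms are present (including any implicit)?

Hydrogens are implicit in SMILES; fill each atom to its normal valence:
  6 × C (aromatic): 1 H each → 6
  5 × C (aromatic): no H
  3 × C: no H
  3 × O: no H
  2 × C: 3 H each → 6
  2 × C: 2 H each → 4
  2 × N: 2 H each → 4
  1 × N (aromatic): no H
  1 × N: no H
  Total hydrogens = 20.

20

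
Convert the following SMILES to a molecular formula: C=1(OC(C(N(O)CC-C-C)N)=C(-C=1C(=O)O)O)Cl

C10H15ClN2O5

Heavy atoms from the SMILES: 10 C, 1 Cl, 2 N, 5 O.
Implicit hydrogens by atom environment:
  4 × C (aromatic): no H
  3 × C: 2 H each → 6
  3 × O: 1 H each → 3
  1 × C: 3 H
  1 × C: 1 H
  1 × C: no H
  1 × Cl: no H
  1 × N: 2 H
  1 × N: no H
  1 × O (aromatic): no H
  1 × O: no H
  Total hydrogens = 15.
Molecular formula: C10H15ClN2O5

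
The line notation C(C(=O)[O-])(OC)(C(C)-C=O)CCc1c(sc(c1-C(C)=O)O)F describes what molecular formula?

Heavy atoms from the SMILES: 14 C, 1 F, 6 O, 1 S.
Implicit hydrogens by atom environment:
  4 × C (aromatic): no H
  4 × O: no H
  3 × C: 3 H each → 9
  3 × C: no H
  2 × C: 2 H each → 4
  2 × C: 1 H each → 2
  1 × F: no H
  1 × O: 1 H
  1 × O (charge -1): no H
  1 × S (aromatic): no H
  Total hydrogens = 16.
Net charge -1.
Molecular formula: C14H16FO6S-

C14H16FO6S-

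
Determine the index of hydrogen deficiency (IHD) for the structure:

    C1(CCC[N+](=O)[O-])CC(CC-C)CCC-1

2

Molecular formula from the SMILES: C12H23NO2.
DoU = (2C + 2 + N − H − X)/2 = (2·12 + 2 + 1 − 23 − 0)/2 = 4/2 = 2.
(Structurally: 1 ring(s) + 1 π bond(s) = 2.)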